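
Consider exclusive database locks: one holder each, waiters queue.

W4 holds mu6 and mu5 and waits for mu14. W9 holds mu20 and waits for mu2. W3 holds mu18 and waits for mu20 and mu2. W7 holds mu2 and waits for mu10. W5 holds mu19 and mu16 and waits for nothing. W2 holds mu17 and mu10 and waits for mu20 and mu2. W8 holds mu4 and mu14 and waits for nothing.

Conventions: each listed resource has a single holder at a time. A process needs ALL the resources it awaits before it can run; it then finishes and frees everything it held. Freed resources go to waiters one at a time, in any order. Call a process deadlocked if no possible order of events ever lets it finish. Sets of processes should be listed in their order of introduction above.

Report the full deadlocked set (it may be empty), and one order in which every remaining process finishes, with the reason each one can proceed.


Deadlocked: W9, W3, W7 and W2.
Key observation: the cycle W9 -> W7 -> W2 -> W9 can never break — each member waits on the next; W3 waits into the deadlock from upstream.
A valid finishing order for the others: W8, W5, W4.
Walking it through:
  run W8 (it waits on nothing); releases mu4 and mu14
  run W5 (it waits on nothing); releases mu19 and mu16
  W4 waits on mu14 — all released -> runs and releases mu6 and mu5


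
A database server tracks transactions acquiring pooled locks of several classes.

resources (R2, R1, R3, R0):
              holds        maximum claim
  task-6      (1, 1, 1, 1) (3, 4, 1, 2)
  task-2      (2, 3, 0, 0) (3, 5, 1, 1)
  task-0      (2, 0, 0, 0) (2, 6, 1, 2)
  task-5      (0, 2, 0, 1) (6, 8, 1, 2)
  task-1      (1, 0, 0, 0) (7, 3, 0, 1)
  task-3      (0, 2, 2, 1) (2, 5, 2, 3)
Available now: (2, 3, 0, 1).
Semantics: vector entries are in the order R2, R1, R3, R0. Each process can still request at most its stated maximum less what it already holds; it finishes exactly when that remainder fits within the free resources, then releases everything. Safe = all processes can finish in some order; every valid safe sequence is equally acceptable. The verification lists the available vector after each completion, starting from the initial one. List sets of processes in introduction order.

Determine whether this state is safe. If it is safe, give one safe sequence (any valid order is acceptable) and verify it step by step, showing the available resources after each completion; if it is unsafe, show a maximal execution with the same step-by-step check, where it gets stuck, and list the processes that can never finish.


The state is SAFE; one workable sequence: task-6, task-3, task-2, task-0, task-1, task-5.
Key observation: the order's first zero-slack moment is task-6 ((2, 3, 0, 1) needed, (2, 3, 0, 1) free — a requested resource with nothing to spare).
Check, step by step:
  pool = (2, 3, 0, 1)
  task-6: need (2, 3, 0, 1) fits (2, 3, 0, 1); releases (1, 1, 1, 1), pool now (3, 4, 1, 2)
  task-3: need (2, 3, 0, 2) fits (3, 4, 1, 2); releases (0, 2, 2, 1), pool now (3, 6, 3, 3)
  task-2: need (1, 2, 1, 1) fits (3, 6, 3, 3); releases (2, 3, 0, 0), pool now (5, 9, 3, 3)
  task-0: need (0, 6, 1, 2) fits (5, 9, 3, 3); releases (2, 0, 0, 0), pool now (7, 9, 3, 3)
  task-1: need (6, 3, 0, 1) fits (7, 9, 3, 3); releases (1, 0, 0, 0), pool now (8, 9, 3, 3)
  task-5: need (6, 6, 1, 1) fits (8, 9, 3, 3); releases (0, 2, 0, 1), pool now (8, 11, 3, 4)


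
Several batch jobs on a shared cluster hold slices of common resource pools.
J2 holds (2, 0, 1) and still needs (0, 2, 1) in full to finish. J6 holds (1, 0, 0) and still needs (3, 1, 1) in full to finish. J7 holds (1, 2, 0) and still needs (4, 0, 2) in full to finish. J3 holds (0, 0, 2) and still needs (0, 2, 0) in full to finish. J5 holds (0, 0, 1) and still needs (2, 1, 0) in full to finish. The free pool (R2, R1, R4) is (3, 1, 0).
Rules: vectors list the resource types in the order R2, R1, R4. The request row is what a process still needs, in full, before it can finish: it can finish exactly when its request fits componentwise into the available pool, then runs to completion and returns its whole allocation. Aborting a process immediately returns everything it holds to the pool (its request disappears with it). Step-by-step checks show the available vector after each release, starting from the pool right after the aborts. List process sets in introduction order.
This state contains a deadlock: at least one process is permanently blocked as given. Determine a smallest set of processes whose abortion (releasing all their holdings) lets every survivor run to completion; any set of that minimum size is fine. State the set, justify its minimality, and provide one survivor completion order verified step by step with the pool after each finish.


Minimum abort set: J3.
Key observation: the returned (0, 0, 2) from J3 is what brings J7 — unrunnable before, under any order — into play at step 3.
No smaller set exists: with zero aborts the deadlock remains.
The survivors complete as J6, J5, J7, J2. Check, step by step (starting from the post-abort pool):
  pool = (3, 1, 2)
  J6 needs (3, 1, 1) <= (3, 1, 2) -> finishes; pool += (1, 0, 0) = (4, 1, 2)
  J5 needs (2, 1, 0) <= (4, 1, 2) -> finishes; pool += (0, 0, 1) = (4, 1, 3)
  J7 needs (4, 0, 2) <= (4, 1, 3) -> finishes; pool += (1, 2, 0) = (5, 3, 3)
  J2 needs (0, 2, 1) <= (5, 3, 3) -> finishes; pool += (2, 0, 1) = (7, 3, 4)


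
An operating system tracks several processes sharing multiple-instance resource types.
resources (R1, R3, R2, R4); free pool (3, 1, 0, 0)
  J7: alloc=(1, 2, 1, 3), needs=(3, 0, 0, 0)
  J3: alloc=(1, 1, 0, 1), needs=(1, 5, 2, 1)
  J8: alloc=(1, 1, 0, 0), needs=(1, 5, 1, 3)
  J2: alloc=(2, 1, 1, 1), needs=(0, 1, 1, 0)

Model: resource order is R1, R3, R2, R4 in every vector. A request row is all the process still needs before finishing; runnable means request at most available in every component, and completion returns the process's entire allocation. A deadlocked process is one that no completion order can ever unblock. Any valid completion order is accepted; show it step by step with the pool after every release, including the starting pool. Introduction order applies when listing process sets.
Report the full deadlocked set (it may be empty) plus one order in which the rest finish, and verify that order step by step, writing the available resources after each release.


Deadlocked: J3 and J8.
Key observation: R3 is the bottleneck — with J7, J2 done the pool holds (6, 4, 2, 4), short of every remaining need.
The rest can finish in the order J7, J2. Check, step by step:
  pool = (3, 1, 0, 0)
  run J7 (needs (3, 0, 0, 0), free (3, 1, 0, 0)); after release of (1, 2, 1, 3) the pool is (4, 3, 1, 3)
  run J2 (needs (0, 1, 1, 0), free (4, 3, 1, 3)); after release of (2, 1, 1, 1) the pool is (6, 4, 2, 4)
The blocked processes can never fit:
  J3 still needs (1, 5, 2, 1) but only (6, 4, 2, 4) is free — short on R3
  J8 still needs (1, 5, 1, 3) but only (6, 4, 2, 4) is free — short on R3


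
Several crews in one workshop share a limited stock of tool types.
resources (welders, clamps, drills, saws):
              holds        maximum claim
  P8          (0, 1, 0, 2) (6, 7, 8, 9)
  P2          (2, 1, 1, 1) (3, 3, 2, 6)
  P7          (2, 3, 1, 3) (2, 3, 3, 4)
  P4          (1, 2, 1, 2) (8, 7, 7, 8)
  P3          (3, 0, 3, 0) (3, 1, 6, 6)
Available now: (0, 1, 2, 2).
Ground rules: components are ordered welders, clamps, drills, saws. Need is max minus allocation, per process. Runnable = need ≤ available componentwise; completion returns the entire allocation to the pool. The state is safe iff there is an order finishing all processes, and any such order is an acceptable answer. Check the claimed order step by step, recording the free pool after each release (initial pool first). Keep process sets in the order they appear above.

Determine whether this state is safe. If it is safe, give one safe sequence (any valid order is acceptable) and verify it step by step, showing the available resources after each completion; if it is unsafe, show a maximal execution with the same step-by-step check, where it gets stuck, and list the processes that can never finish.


The state is SAFE; one workable sequence: P7, P2, P3, P4, P8.
Key observation: P7 is the earliest step where a requested resource binds exactly: need (0, 0, 2, 1), pool (0, 1, 2, 2) at its turn.
Step-by-step check:
  pool = (0, 1, 2, 2)
  P7 needs (0, 0, 2, 1) <= (0, 1, 2, 2) -> finishes; pool += (2, 3, 1, 3) = (2, 4, 3, 5)
  P2 needs (1, 2, 1, 5) <= (2, 4, 3, 5) -> finishes; pool += (2, 1, 1, 1) = (4, 5, 4, 6)
  P3 needs (0, 1, 3, 6) <= (4, 5, 4, 6) -> finishes; pool += (3, 0, 3, 0) = (7, 5, 7, 6)
  P4 needs (7, 5, 6, 6) <= (7, 5, 7, 6) -> finishes; pool += (1, 2, 1, 2) = (8, 7, 8, 8)
  P8 needs (6, 6, 8, 7) <= (8, 7, 8, 8) -> finishes; pool += (0, 1, 0, 2) = (8, 8, 8, 10)


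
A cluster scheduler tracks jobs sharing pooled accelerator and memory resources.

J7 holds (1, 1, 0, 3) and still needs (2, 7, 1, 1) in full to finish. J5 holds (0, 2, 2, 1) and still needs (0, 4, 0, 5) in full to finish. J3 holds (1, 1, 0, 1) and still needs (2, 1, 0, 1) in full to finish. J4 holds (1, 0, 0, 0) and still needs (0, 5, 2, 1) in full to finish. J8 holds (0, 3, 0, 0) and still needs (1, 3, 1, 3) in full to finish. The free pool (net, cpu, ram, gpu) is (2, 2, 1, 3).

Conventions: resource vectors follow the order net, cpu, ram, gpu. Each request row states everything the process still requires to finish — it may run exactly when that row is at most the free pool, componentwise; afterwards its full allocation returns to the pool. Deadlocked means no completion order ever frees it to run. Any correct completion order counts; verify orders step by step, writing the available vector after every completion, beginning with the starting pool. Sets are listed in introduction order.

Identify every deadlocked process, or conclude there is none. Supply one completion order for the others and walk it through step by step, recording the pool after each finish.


The deadlocked set is J7, J5 and J4.
Key observation: after J3, J8 the pool peaks at (3, 6, 1, 4), and each blocked process is short somewhere: J7 on cpu; J5 on gpu; J4 on ram.
A valid finishing order for the others: J3, J8. Step-by-step check:
  pool = (2, 2, 1, 3)
  J3 needs (2, 1, 0, 1) <= (2, 2, 1, 3) -> finishes; pool += (1, 1, 0, 1) = (3, 3, 1, 4)
  J8 needs (1, 3, 1, 3) <= (3, 3, 1, 4) -> finishes; pool += (0, 3, 0, 0) = (3, 6, 1, 4)
The stuck group stays short no matter what:
  J7 still needs (2, 7, 1, 1) but only (3, 6, 1, 4) is free — short on cpu
  J5 still needs (0, 4, 0, 5) but only (3, 6, 1, 4) is free — short on gpu
  J4 still needs (0, 5, 2, 1) but only (3, 6, 1, 4) is free — short on ram


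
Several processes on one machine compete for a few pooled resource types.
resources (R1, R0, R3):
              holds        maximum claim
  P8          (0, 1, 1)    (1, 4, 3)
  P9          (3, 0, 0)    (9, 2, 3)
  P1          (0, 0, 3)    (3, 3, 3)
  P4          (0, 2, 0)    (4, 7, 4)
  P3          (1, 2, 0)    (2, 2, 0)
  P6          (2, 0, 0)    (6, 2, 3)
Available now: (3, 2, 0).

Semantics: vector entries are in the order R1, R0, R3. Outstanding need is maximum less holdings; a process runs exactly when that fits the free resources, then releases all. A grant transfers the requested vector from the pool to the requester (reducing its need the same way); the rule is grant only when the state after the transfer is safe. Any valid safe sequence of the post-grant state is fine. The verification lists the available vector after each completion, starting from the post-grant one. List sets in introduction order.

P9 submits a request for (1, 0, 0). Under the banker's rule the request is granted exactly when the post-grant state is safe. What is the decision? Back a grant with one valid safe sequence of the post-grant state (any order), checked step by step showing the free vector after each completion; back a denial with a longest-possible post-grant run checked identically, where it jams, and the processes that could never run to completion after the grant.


DENY: after the grant no complete ordering would exist.
Key observation: once P3, P1, P8 finish, the pool peaks at (3, 5, 4) — and every remaining process still needs more R1 than that.
After a pretend grant, a maximal execution: P3, P1, P8 — then nothing else fits. Step-by-step check:
  pool = (2, 2, 0)
  P3 needs (1, 0, 0) <= (2, 2, 0) -> finishes; pool += (1, 2, 0) = (3, 4, 0)
  P1 needs (3, 3, 0) <= (3, 4, 0) -> finishes; pool += (0, 0, 3) = (3, 4, 3)
  P8 needs (1, 3, 2) <= (3, 4, 3) -> finishes; pool += (0, 1, 1) = (3, 5, 4)
  blocked: P9 wants (5, 2, 3), pool (3, 5, 4) — not enough R1
  blocked: P4 wants (4, 5, 4), pool (3, 5, 4) — not enough R1
  blocked: P6 wants (4, 2, 3), pool (3, 5, 4) — not enough R1
Had the request been granted, P9, P4 and P6 could never finish.


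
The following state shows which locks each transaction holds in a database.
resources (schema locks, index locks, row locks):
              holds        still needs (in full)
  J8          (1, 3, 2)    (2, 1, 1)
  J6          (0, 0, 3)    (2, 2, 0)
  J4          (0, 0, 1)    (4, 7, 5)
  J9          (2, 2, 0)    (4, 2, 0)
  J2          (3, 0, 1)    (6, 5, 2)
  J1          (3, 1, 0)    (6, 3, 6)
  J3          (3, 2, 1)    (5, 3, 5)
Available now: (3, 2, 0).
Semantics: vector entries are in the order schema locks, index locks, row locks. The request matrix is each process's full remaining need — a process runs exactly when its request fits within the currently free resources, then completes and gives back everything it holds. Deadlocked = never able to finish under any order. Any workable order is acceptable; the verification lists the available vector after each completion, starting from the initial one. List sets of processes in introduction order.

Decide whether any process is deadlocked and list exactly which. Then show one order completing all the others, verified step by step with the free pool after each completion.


Nothing here is deadlocked.
Key observation: J6 leads a chain of completions in which each release enables another process.
One completion order for the rest: J6, J8, J9, J4, J1, J3, J2. Walking it through:
  pool = (3, 2, 0)
  J6: need (2, 2, 0) fits (3, 2, 0); releases (0, 0, 3), pool now (3, 2, 3)
  J8: need (2, 1, 1) fits (3, 2, 3); releases (1, 3, 2), pool now (4, 5, 5)
  J9: need (4, 2, 0) fits (4, 5, 5); releases (2, 2, 0), pool now (6, 7, 5)
  J4: need (4, 7, 5) fits (6, 7, 5); releases (0, 0, 1), pool now (6, 7, 6)
  J1: need (6, 3, 6) fits (6, 7, 6); releases (3, 1, 0), pool now (9, 8, 6)
  J3: need (5, 3, 5) fits (9, 8, 6); releases (3, 2, 1), pool now (12, 10, 7)
  J2: need (6, 5, 2) fits (12, 10, 7); releases (3, 0, 1), pool now (15, 10, 8)


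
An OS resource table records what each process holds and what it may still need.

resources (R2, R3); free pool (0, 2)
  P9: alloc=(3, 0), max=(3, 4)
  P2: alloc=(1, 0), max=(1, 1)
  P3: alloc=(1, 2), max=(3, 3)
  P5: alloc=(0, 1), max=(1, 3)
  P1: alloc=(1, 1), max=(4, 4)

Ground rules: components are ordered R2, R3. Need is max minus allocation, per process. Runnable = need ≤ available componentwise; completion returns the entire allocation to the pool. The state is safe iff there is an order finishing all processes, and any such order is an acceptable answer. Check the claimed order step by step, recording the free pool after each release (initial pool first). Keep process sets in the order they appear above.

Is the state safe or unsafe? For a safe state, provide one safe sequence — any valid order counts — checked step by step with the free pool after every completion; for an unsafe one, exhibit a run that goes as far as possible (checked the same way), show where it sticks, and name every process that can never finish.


UNSAFE.
Key observation: after P2, P5 the pool peaks at (1, 3), and each blocked process is short somewhere: P9 on R3; P3 on R2; P1 on R2.
Going as far as possible: P2, P5; after that, nothing fits. Step-by-step check:
  pool = (0, 2)
  run P2 (needs (0, 1), free (0, 2)); after release of (1, 0) the pool is (1, 2)
  run P5 (needs (1, 2), free (1, 2)); after release of (0, 1) the pool is (1, 3)
  blocked: P9 wants (0, 4), pool (1, 3) — not enough R3
  blocked: P3 wants (2, 1), pool (1, 3) — not enough R2
  blocked: P1 wants (3, 3), pool (1, 3) — not enough R2
Permanently blocked: P9, P3 and P1.


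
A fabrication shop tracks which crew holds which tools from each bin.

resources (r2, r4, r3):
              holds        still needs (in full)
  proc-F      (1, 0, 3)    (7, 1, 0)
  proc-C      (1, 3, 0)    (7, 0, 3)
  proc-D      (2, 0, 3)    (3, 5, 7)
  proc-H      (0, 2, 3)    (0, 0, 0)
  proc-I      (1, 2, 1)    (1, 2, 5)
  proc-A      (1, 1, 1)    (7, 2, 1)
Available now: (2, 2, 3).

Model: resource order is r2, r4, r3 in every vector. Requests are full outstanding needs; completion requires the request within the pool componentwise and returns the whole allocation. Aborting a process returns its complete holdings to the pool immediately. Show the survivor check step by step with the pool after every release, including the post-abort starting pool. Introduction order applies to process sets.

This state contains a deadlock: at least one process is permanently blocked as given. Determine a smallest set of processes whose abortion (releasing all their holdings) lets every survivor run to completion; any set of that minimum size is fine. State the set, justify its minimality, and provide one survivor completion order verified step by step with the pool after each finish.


Minimum abort set: proc-C and proc-A.
Key observation: proc-F could never have finished before the abort; with (2, 4, 1) returned by proc-C and proc-A, it fits at step 4.
Why nothing smaller works — every single abort fails: proc-F alone leaves proc-C blocked (short on r2); proc-C alone leaves proc-F blocked (short on r2); proc-D alone leaves proc-F blocked (short on r2); proc-H alone leaves proc-F blocked (short on r2); proc-I alone leaves proc-F blocked (short on r2); proc-A alone leaves proc-F blocked (short on r2).
The survivors complete as proc-H, proc-I, proc-D, proc-F. Walking it through (starting from the post-abort pool):
  pool = (4, 6, 4)
  proc-H needs (0, 0, 0) <= (4, 6, 4) -> finishes; pool += (0, 2, 3) = (4, 8, 7)
  proc-I needs (1, 2, 5) <= (4, 8, 7) -> finishes; pool += (1, 2, 1) = (5, 10, 8)
  proc-D needs (3, 5, 7) <= (5, 10, 8) -> finishes; pool += (2, 0, 3) = (7, 10, 11)
  proc-F needs (7, 1, 0) <= (7, 10, 11) -> finishes; pool += (1, 0, 3) = (8, 10, 14)


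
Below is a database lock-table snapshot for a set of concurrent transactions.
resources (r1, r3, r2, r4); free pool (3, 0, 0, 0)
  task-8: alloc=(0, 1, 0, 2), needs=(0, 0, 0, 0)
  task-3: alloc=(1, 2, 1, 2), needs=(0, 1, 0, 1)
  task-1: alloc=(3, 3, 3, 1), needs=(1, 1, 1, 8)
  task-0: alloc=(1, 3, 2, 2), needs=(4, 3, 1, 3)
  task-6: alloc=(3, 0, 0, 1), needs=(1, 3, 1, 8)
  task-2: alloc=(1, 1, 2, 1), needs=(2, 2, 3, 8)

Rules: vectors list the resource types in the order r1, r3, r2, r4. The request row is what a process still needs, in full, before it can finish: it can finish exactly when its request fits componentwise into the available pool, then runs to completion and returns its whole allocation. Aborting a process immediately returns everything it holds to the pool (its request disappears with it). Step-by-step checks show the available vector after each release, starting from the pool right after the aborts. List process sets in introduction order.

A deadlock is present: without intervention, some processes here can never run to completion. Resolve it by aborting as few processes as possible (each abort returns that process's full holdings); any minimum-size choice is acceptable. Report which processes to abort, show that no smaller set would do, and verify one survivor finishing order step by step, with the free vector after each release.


Minimum abort set: task-1 and task-2.
Key observation: aborting task-1 and task-2 returns (4, 4, 5, 2), and task-6 — hopeless before — runs at step 4 with the returned capacity in the pool.
Why nothing smaller works — every single abort fails: task-8 alone leaves task-1 blocked (short on r4); task-3 alone leaves task-1 blocked (short on r4); task-1 alone leaves task-6 blocked (short on r4); task-0 alone leaves task-1 blocked (short on r4); task-6 alone leaves task-1 blocked (short on r4); task-2 alone leaves task-1 blocked (short on r4).
Survivors finish in the order: task-3, task-8, task-0, task-6. Step-by-step check (pool after the aborts first):
  pool = (7, 4, 5, 2)
  run task-3 (needs (0, 1, 0, 1), free (7, 4, 5, 2)); after release of (1, 2, 1, 2) the pool is (8, 6, 6, 4)
  run task-8 (needs (0, 0, 0, 0), free (8, 6, 6, 4)); after release of (0, 1, 0, 2) the pool is (8, 7, 6, 6)
  run task-0 (needs (4, 3, 1, 3), free (8, 7, 6, 6)); after release of (1, 3, 2, 2) the pool is (9, 10, 8, 8)
  run task-6 (needs (1, 3, 1, 8), free (9, 10, 8, 8)); after release of (3, 0, 0, 1) the pool is (12, 10, 8, 9)


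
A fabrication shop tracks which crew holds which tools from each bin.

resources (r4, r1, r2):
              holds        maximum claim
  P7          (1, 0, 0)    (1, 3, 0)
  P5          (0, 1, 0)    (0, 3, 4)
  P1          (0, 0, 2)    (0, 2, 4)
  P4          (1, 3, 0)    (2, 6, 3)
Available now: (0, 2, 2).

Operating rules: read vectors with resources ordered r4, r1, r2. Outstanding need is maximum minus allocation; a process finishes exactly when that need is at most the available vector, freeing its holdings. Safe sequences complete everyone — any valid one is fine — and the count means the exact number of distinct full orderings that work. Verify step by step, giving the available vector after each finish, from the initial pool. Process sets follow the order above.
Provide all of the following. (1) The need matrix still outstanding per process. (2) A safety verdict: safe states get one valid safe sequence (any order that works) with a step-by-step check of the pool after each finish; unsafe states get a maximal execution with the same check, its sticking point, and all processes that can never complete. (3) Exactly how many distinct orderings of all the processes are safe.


(1) Remaining need (order r4, r1, r2):
  P7: (0, 3, 0)
  P5: (0, 2, 4)
  P1: (0, 2, 2)
  P4: (1, 3, 3)
(2) SAFE — a valid safe sequence is P1, P5, P7, P4.
Key observation: P1 marks the first exact bind of the order: its need (0, 2, 2) fits the free (0, 2, 2) with zero slack on a requested resource.
Walking it through:
  pool = (0, 2, 2)
  P1: need (0, 2, 2) fits (0, 2, 2); releases (0, 0, 2), pool now (0, 2, 4)
  P5: need (0, 2, 4) fits (0, 2, 4); releases (0, 1, 0), pool now (0, 3, 4)
  P7: need (0, 3, 0) fits (0, 3, 4); releases (1, 0, 0), pool now (1, 3, 4)
  P4: need (1, 3, 3) fits (1, 3, 4); releases (1, 3, 0), pool now (2, 6, 4)
(3) The exact count: 1 of the possible complete orderings is a safe sequence.


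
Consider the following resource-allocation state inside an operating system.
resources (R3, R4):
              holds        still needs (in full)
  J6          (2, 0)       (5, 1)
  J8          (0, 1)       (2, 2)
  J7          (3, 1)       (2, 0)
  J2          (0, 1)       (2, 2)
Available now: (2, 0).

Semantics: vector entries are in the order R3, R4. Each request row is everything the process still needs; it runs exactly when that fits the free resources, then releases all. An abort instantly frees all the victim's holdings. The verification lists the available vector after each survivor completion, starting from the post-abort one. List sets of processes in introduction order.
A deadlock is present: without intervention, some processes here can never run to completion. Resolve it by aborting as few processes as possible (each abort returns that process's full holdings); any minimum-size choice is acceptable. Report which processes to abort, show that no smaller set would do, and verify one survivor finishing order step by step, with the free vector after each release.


The answer: abort J2.
Key observation: no ordering could ever have run J8 before the abort of J2; with (0, 1) back in the pool it fits at step 3.
Why nothing smaller works: aborting no one leaves the state deadlocked as given.
The survivors complete as J7, J6, J8. Verifying each step (starting from the post-abort pool):
  pool = (2, 1)
  J7 needs (2, 0) <= (2, 1) -> finishes; pool += (3, 1) = (5, 2)
  J6 needs (5, 1) <= (5, 2) -> finishes; pool += (2, 0) = (7, 2)
  J8 needs (2, 2) <= (7, 2) -> finishes; pool += (0, 1) = (7, 3)


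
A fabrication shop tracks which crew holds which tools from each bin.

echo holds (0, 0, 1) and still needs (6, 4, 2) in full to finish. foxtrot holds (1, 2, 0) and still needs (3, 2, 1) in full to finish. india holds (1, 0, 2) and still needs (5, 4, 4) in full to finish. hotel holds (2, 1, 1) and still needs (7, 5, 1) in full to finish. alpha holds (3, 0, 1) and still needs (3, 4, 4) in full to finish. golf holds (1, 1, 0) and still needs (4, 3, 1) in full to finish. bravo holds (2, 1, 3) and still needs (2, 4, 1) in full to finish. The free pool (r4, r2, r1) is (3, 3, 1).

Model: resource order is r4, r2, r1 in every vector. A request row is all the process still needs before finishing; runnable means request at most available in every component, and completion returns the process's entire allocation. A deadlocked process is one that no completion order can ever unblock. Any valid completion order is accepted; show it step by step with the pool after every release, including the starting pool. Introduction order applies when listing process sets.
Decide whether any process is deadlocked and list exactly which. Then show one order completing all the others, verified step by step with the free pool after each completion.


No process is deadlocked.
Key observation: no deadlock: foxtrot fits now, and the freed resources carry the rest through.
One completion order for the rest: foxtrot, golf, bravo, hotel, echo, india, alpha. Verifying each step:
  pool = (3, 3, 1)
  run foxtrot (needs (3, 2, 1), free (3, 3, 1)); after release of (1, 2, 0) the pool is (4, 5, 1)
  run golf (needs (4, 3, 1), free (4, 5, 1)); after release of (1, 1, 0) the pool is (5, 6, 1)
  run bravo (needs (2, 4, 1), free (5, 6, 1)); after release of (2, 1, 3) the pool is (7, 7, 4)
  run hotel (needs (7, 5, 1), free (7, 7, 4)); after release of (2, 1, 1) the pool is (9, 8, 5)
  run echo (needs (6, 4, 2), free (9, 8, 5)); after release of (0, 0, 1) the pool is (9, 8, 6)
  run india (needs (5, 4, 4), free (9, 8, 6)); after release of (1, 0, 2) the pool is (10, 8, 8)
  run alpha (needs (3, 4, 4), free (10, 8, 8)); after release of (3, 0, 1) the pool is (13, 8, 9)


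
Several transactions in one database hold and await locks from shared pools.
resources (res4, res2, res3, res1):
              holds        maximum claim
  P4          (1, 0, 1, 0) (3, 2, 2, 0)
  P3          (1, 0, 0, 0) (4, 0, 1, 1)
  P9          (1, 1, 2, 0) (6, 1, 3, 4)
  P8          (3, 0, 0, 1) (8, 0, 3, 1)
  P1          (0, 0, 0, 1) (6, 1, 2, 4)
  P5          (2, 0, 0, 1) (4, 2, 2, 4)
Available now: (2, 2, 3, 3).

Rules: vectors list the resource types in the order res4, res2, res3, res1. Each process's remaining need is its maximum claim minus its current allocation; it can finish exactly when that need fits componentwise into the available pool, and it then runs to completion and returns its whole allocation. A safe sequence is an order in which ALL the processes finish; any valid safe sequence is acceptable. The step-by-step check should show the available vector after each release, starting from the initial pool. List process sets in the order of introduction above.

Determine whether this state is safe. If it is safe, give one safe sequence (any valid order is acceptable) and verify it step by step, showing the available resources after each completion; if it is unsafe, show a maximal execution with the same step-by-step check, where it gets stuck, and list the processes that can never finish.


SAFE. One safe sequence: P5, P3, P9, P1, P4, P8.
Key observation: reading the order forward, P5 is the first process whose need (2, 2, 2, 3) meets the free pool (2, 2, 3, 3) exactly on a resource it requests.
Walking it through:
  pool = (2, 2, 3, 3)
  P5: need (2, 2, 2, 3) fits (2, 2, 3, 3); releases (2, 0, 0, 1), pool now (4, 2, 3, 4)
  P3: need (3, 0, 1, 1) fits (4, 2, 3, 4); releases (1, 0, 0, 0), pool now (5, 2, 3, 4)
  P9: need (5, 0, 1, 4) fits (5, 2, 3, 4); releases (1, 1, 2, 0), pool now (6, 3, 5, 4)
  P1: need (6, 1, 2, 3) fits (6, 3, 5, 4); releases (0, 0, 0, 1), pool now (6, 3, 5, 5)
  P4: need (2, 2, 1, 0) fits (6, 3, 5, 5); releases (1, 0, 1, 0), pool now (7, 3, 6, 5)
  P8: need (5, 0, 3, 0) fits (7, 3, 6, 5); releases (3, 0, 0, 1), pool now (10, 3, 6, 6)


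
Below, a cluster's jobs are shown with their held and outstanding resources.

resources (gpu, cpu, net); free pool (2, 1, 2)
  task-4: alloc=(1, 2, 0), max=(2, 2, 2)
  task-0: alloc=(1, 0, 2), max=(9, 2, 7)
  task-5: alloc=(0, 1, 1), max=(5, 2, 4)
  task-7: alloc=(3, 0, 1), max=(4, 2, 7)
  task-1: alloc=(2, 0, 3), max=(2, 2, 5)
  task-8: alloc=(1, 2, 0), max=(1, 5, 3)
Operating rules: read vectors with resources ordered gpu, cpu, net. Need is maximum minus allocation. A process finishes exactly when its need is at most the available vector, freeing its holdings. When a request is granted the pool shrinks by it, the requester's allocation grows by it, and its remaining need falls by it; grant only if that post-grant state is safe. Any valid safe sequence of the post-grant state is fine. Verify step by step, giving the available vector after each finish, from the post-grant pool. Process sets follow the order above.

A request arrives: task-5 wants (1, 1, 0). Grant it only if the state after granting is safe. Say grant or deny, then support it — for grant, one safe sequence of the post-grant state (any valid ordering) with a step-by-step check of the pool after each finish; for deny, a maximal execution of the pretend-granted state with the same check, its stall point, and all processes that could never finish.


GRANT — the state after the grant stays safe, e.g. via task-4, task-1, task-5, task-7, task-0, task-8.
Key observation: post-grant, (1, 0, 2) remains, and an order beginning with task-4 completes everyone.
Step-by-step check of the post-grant state:
  pool = (1, 0, 2)
  run task-4 (needs (1, 0, 2), free (1, 0, 2)); after release of (1, 2, 0) the pool is (2, 2, 2)
  run task-1 (needs (0, 2, 2), free (2, 2, 2)); after release of (2, 0, 3) the pool is (4, 2, 5)
  run task-5 (needs (4, 0, 3), free (4, 2, 5)); after release of (1, 2, 1) the pool is (5, 4, 6)
  run task-7 (needs (1, 2, 6), free (5, 4, 6)); after release of (3, 0, 1) the pool is (8, 4, 7)
  run task-0 (needs (8, 2, 5), free (8, 4, 7)); after release of (1, 0, 2) the pool is (9, 4, 9)
  run task-8 (needs (0, 3, 3), free (9, 4, 9)); after release of (1, 2, 0) the pool is (10, 6, 9)


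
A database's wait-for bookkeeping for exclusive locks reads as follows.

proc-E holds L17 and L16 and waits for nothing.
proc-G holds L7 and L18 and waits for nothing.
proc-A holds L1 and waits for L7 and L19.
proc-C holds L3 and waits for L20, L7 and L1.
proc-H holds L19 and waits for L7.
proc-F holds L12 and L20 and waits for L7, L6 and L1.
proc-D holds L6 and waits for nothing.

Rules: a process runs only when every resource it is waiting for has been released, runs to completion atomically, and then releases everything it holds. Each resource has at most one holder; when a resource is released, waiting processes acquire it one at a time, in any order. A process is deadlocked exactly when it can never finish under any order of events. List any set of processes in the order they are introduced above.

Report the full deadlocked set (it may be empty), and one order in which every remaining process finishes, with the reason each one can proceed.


The deadlocked set is empty.
Key observation: the wait relation is loop-free; peeling off processes with no waits unwinds the whole state.
The rest can finish in the order proc-G, proc-E, proc-H, proc-D, proc-A, proc-F, proc-C.
Check, step by step:
  proc-G waits on nothing -> runs at once and releases L7 and L18
  proc-E waits on nothing -> runs at once and releases L17 and L16
  run proc-H (all its waits — L7 — are resolved); releases L19
  proc-D waits on nothing -> runs at once and releases L6
  run proc-A (all its waits — L7 and L19 — are resolved); releases L1
  run proc-F (all its waits — L7, L6 and L1 — are resolved); releases L12 and L20
  run proc-C (all its waits — L20, L7 and L1 — are resolved); releases L3


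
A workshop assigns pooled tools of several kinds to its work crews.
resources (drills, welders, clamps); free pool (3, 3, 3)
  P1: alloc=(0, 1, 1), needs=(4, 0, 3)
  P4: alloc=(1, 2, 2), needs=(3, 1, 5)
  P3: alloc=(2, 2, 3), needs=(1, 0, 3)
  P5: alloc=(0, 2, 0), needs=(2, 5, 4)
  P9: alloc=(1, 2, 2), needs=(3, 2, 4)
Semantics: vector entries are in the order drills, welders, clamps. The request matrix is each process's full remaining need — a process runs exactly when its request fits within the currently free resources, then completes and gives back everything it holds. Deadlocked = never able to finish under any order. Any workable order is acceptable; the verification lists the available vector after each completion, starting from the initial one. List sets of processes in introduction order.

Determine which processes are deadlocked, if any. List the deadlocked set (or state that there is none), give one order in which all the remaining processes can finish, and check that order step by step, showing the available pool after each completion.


Nothing here is deadlocked.
Key observation: P3 leads a chain of completions in which each release enables another process.
The rest can finish in the order P3, P4, P1, P9, P5. Step-by-step check:
  pool = (3, 3, 3)
  P3 needs (1, 0, 3) <= (3, 3, 3) -> finishes; pool += (2, 2, 3) = (5, 5, 6)
  P4 needs (3, 1, 5) <= (5, 5, 6) -> finishes; pool += (1, 2, 2) = (6, 7, 8)
  P1 needs (4, 0, 3) <= (6, 7, 8) -> finishes; pool += (0, 1, 1) = (6, 8, 9)
  P9 needs (3, 2, 4) <= (6, 8, 9) -> finishes; pool += (1, 2, 2) = (7, 10, 11)
  P5 needs (2, 5, 4) <= (7, 10, 11) -> finishes; pool += (0, 2, 0) = (7, 12, 11)


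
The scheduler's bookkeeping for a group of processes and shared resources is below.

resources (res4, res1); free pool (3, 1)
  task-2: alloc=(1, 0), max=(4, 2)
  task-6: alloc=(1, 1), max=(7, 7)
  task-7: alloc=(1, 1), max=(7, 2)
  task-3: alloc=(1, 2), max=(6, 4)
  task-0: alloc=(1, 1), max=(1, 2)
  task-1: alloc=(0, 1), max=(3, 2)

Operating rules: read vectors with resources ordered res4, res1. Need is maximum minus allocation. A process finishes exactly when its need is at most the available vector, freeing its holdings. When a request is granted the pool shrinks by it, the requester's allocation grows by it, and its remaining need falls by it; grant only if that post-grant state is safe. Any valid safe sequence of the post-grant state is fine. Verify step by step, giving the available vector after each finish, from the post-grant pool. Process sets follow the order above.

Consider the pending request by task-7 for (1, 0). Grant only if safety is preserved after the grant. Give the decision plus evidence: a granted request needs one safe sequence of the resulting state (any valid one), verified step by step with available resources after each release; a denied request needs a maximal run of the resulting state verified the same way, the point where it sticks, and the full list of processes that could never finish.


DENY: after the grant no complete ordering would exist.
Key observation: the wall is res4: completing task-0, task-2, task-1 brings the pool only to (4, 3), and all the rest need more.
Pretend the grant happened; the run task-0, task-2, task-1 goes as far as possible. Verifying each step:
  pool = (2, 1)
  task-0: need (0, 1) fits (2, 1); releases (1, 1), pool now (3, 2)
  task-2: need (3, 2) fits (3, 2); releases (1, 0), pool now (4, 2)
  task-1: need (3, 1) fits (4, 2); releases (0, 1), pool now (4, 3)
  blocked: task-6 wants (6, 6), pool (4, 3) — not enough res4 and res1
  blocked: task-7 wants (5, 1), pool (4, 3) — not enough res4
  blocked: task-3 wants (5, 2), pool (4, 3) — not enough res4
Post-grant, the permanently blocked set is task-6, task-7 and task-3.


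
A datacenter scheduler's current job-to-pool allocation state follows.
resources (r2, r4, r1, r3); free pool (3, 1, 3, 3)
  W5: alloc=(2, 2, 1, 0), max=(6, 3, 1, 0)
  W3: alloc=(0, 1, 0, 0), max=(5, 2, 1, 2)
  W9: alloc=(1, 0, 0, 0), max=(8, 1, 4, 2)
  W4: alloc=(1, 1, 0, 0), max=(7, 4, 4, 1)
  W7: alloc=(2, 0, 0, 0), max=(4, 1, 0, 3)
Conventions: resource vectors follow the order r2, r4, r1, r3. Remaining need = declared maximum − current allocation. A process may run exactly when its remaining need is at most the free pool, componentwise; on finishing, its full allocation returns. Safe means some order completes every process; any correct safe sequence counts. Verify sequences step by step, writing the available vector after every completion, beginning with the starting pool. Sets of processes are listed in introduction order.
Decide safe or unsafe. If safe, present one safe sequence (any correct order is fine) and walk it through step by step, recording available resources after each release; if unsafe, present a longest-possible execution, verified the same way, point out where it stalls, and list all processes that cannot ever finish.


SAFE. One safe sequence: W7, W5, W9, W3, W4.
Key observation: reading the order forward, W7 is the first process whose need (2, 1, 0, 3) meets the free pool (3, 1, 3, 3) exactly on a resource it requests.
Step-by-step check:
  pool = (3, 1, 3, 3)
  W7 needs (2, 1, 0, 3) <= (3, 1, 3, 3) -> finishes; pool += (2, 0, 0, 0) = (5, 1, 3, 3)
  W5 needs (4, 1, 0, 0) <= (5, 1, 3, 3) -> finishes; pool += (2, 2, 1, 0) = (7, 3, 4, 3)
  W9 needs (7, 1, 4, 2) <= (7, 3, 4, 3) -> finishes; pool += (1, 0, 0, 0) = (8, 3, 4, 3)
  W3 needs (5, 1, 1, 2) <= (8, 3, 4, 3) -> finishes; pool += (0, 1, 0, 0) = (8, 4, 4, 3)
  W4 needs (6, 3, 4, 1) <= (8, 4, 4, 3) -> finishes; pool += (1, 1, 0, 0) = (9, 5, 4, 3)


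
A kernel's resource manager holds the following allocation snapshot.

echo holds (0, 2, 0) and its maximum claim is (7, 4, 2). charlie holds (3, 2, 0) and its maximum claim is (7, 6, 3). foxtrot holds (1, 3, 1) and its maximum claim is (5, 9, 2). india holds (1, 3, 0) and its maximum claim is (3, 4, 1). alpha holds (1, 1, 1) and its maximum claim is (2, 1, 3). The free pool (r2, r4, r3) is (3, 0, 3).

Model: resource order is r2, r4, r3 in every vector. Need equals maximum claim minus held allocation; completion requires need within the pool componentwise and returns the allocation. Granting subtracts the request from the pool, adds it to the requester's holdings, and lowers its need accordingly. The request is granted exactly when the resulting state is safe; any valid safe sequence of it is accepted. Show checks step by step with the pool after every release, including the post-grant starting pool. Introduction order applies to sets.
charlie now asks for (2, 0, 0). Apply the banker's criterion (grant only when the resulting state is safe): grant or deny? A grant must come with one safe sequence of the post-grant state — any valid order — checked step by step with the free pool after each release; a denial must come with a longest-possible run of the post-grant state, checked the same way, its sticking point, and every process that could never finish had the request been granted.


GRANT — the state after the grant stays safe, e.g. via alpha, india, charlie, echo, foxtrot.
Key observation: even at the reduced pool (1, 0, 3), alpha fits immediately, so safety survives the grant.
Verifying the post-grant state step by step:
  pool = (1, 0, 3)
  alpha: need (1, 0, 2) fits (1, 0, 3); releases (1, 1, 1), pool now (2, 1, 4)
  india: need (2, 1, 1) fits (2, 1, 4); releases (1, 3, 0), pool now (3, 4, 4)
  charlie: need (2, 4, 3) fits (3, 4, 4); releases (5, 2, 0), pool now (8, 6, 4)
  echo: need (7, 2, 2) fits (8, 6, 4); releases (0, 2, 0), pool now (8, 8, 4)
  foxtrot: need (4, 6, 1) fits (8, 8, 4); releases (1, 3, 1), pool now (9, 11, 5)
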